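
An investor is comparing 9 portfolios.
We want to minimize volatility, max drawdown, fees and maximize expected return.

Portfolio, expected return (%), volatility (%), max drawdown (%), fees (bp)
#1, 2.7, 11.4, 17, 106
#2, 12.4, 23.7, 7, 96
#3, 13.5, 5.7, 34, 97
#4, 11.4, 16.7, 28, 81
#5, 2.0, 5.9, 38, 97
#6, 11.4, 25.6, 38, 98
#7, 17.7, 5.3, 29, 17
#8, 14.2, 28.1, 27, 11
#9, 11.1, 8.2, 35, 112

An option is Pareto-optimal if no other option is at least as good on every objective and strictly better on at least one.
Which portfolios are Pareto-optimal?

#1, #2, #4, #7, #8

#1: not dominated.
#2: not dominated (best max drawdown).
#3: dominated by #7 (expected return 17.7≥13.5, volatility 5.3≤5.7, max drawdown 29≤34, fees 17≤97).
#4: not dominated.
#5: dominated by #3 (expected return 13.5≥2.0, volatility 5.7≤5.9, max drawdown 34≤38, fees 97≤97).
#6: dominated by #2 (expected return 12.4≥11.4, volatility 23.7≤25.6, max drawdown 7≤38, fees 96≤98).
#7: not dominated (best expected return).
#8: not dominated (best fees).
#9: dominated by #3 (expected return 13.5≥11.1, volatility 5.7≤8.2, max drawdown 34≤35, fees 97≤112).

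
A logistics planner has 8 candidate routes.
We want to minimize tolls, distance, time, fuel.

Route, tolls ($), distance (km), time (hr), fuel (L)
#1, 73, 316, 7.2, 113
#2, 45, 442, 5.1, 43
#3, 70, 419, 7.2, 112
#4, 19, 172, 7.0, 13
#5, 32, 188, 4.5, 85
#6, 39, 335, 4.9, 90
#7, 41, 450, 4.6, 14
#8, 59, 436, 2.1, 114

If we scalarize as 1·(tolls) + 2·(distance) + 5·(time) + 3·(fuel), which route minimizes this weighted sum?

#1: 1·73 + 2·316 + 5·7.2 + 3·113 = 1080.0
#2: 1·45 + 2·442 + 5·5.1 + 3·43 = 1083.5
#3: 1·70 + 2·419 + 5·7.2 + 3·112 = 1280.0
#4: 1·19 + 2·172 + 5·7.0 + 3·13 = 437.0
#5: 1·32 + 2·188 + 5·4.5 + 3·85 = 685.5
#6: 1·39 + 2·335 + 5·4.9 + 3·90 = 1003.5
#7: 1·41 + 2·450 + 5·4.6 + 3·14 = 1006.0
#8: 1·59 + 2·436 + 5·2.1 + 3·114 = 1283.5
Lowest: #4 at 437.0.

#4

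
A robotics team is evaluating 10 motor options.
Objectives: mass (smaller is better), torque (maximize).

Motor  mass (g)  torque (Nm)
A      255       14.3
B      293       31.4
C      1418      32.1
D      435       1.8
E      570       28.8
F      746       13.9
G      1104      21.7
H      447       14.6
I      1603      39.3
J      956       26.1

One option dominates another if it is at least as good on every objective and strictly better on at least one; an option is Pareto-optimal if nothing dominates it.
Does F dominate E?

F vs E: F is worse on mass (746 vs 570), so it does not dominate E.

No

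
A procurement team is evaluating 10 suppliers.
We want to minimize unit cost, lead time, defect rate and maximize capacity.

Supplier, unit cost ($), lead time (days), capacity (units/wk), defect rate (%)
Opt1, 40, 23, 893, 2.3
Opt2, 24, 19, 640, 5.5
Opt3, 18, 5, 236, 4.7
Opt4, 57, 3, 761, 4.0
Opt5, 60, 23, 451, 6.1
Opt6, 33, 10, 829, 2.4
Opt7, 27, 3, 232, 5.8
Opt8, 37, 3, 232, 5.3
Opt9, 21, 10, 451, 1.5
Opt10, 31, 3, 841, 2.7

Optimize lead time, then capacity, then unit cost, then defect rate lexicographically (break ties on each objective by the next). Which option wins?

Opt10

First minimize lead time: best is 3, kept {Opt4, Opt7, Opt8, Opt10}.
Then maximize capacity: best is 841, kept {Opt10}.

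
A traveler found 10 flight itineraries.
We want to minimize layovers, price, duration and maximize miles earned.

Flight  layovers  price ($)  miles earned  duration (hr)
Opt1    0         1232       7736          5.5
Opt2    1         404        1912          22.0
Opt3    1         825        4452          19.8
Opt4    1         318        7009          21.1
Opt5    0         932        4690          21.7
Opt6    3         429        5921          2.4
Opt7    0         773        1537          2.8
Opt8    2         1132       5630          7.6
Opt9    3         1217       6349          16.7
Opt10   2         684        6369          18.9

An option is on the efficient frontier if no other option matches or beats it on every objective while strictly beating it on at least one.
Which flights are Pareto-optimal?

Opt1, Opt3, Opt4, Opt5, Opt6, Opt7, Opt8, Opt9, Opt10

Opt1: not dominated (best miles earned).
Opt2: dominated by Opt4 (layovers 1≤1, price 318≤404, miles earned 7009≥1912, duration 21.1≤22.0).
Opt3: not dominated.
Opt4: not dominated (best price).
Opt5: not dominated.
Opt6: not dominated (best duration).
Opt7: not dominated.
Opt8: not dominated.
Opt9: not dominated.
Opt10: not dominated.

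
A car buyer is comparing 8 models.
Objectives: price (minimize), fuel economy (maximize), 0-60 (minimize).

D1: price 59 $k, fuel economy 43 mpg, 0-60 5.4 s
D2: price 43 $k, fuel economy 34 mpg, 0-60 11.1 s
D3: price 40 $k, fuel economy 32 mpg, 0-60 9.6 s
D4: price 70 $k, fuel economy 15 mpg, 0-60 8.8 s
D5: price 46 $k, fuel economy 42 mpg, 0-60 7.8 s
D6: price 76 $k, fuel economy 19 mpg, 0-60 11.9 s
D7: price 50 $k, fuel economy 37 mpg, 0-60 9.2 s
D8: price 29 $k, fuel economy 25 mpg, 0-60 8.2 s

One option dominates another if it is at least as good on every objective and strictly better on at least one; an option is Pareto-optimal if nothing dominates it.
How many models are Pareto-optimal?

5

D1: not dominated (best fuel economy).
D2: not dominated.
D3: not dominated.
D4: dominated by D1 (price 59≤70, fuel economy 43≥15, 0-60 5.4≤8.8).
D5: not dominated.
D6: dominated by D1 (price 59≤76, fuel economy 43≥19, 0-60 5.4≤11.9).
D7: dominated by D5 (price 46≤50, fuel economy 42≥37, 0-60 7.8≤9.2).
D8: not dominated (best price).
Pareto-optimal: D1, D2, D3, D5, D8 → 5.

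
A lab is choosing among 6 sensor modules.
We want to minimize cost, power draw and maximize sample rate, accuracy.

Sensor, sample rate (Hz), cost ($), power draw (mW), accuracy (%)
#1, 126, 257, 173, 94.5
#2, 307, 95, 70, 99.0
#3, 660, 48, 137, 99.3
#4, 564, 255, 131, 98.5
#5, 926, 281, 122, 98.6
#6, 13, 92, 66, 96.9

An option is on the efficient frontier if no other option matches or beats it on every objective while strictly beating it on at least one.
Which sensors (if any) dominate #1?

#2, #3, #4

#2: sample rate 307≥126, cost 95≤257, power draw 70≤173, accuracy 99.0≥94.5 — dominates #1.
#3: sample rate 660≥126, cost 48≤257, power draw 137≤173, accuracy 99.3≥94.5 — dominates #1.
#4: sample rate 564≥126, cost 255≤257, power draw 131≤173, accuracy 98.5≥94.5 — dominates #1.
Others (#5, #6) are each worse than #1 on at least one objective.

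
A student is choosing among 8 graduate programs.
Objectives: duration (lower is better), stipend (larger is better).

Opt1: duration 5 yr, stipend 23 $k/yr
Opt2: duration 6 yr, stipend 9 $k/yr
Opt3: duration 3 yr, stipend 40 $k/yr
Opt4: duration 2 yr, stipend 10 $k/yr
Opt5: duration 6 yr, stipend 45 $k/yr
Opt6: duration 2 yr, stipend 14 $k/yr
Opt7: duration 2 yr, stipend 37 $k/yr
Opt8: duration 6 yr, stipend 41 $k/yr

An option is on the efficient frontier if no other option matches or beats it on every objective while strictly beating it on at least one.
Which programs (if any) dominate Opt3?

none

Opt1: worse on duration (5 vs 3).
Opt2: worse on duration (6 vs 3).
Opt4: worse on stipend (10 vs 40).
Opt5: worse on duration (6 vs 3).
Opt6: worse on stipend (14 vs 40).
Opt7: worse on stipend (37 vs 40).
Opt8: worse on duration (6 vs 3).
No option dominates Opt3.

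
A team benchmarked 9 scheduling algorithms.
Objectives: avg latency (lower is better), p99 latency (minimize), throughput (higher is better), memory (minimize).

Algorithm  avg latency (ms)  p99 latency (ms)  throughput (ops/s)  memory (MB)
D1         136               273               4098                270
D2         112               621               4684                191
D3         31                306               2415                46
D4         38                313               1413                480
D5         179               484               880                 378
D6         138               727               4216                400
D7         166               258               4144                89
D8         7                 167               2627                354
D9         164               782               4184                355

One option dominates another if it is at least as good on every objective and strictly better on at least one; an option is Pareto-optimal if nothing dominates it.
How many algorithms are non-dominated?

5

D1: not dominated.
D2: not dominated (best throughput).
D3: not dominated (best memory).
D4: dominated by D3 (avg latency 31≤38, p99 latency 306≤313, throughput 2415≥1413, memory 46≤480).
D5: dominated by D1 (avg latency 136≤179, p99 latency 273≤484, throughput 4098≥880, memory 270≤378).
D6: dominated by D2 (avg latency 112≤138, p99 latency 621≤727, throughput 4684≥4216, memory 191≤400).
D7: not dominated.
D8: not dominated (best avg latency).
D9: dominated by D2 (avg latency 112≤164, p99 latency 621≤782, throughput 4684≥4184, memory 191≤355).
Pareto-optimal: D1, D2, D3, D7, D8 → 5.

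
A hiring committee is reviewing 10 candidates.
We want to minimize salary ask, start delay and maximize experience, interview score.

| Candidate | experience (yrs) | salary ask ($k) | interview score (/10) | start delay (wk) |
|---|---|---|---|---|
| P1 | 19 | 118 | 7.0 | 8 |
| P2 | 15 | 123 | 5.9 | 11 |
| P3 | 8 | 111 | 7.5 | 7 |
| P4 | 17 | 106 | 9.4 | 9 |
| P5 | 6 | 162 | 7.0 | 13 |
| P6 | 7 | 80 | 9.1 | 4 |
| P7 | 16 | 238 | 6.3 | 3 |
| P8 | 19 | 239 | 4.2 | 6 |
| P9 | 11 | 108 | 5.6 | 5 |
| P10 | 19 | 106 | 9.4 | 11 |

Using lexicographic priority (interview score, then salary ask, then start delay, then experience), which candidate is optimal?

P4

First maximize interview score: best is 9.4, kept {P4, P10}.
Then minimize salary ask: best is 106, kept {P4, P10}.
Then minimize start delay: best is 9, kept {P4}.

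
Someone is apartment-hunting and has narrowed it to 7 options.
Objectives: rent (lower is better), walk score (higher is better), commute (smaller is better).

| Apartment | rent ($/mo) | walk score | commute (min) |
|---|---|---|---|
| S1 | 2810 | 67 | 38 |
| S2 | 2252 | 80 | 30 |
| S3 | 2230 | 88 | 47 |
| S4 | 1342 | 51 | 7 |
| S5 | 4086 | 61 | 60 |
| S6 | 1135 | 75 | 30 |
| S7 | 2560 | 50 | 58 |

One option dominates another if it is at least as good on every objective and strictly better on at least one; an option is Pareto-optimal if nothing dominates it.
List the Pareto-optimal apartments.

S2, S3, S4, S6

S1: dominated by S2 (rent 2252≤2810, walk score 80≥67, commute 30≤38).
S2: not dominated.
S3: not dominated (best walk score).
S4: not dominated (best commute).
S5: dominated by S1 (rent 2810≤4086, walk score 67≥61, commute 38≤60).
S6: not dominated (best rent).
S7: dominated by S2 (rent 2252≤2560, walk score 80≥50, commute 30≤58).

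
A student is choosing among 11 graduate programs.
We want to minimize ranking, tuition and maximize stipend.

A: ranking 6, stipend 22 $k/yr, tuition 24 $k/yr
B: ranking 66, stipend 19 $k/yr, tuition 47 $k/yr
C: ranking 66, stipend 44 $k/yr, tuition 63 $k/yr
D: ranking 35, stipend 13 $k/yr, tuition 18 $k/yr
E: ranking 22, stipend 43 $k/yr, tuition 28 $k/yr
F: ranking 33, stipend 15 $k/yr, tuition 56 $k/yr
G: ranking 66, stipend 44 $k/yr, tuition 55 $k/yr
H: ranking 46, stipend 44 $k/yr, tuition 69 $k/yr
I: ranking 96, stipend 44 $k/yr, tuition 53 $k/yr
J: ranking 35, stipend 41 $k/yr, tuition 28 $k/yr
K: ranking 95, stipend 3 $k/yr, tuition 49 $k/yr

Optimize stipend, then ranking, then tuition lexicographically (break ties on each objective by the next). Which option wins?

H

First maximize stipend: best is 44, kept {C, G, H, I}.
Then minimize ranking: best is 46, kept {H}.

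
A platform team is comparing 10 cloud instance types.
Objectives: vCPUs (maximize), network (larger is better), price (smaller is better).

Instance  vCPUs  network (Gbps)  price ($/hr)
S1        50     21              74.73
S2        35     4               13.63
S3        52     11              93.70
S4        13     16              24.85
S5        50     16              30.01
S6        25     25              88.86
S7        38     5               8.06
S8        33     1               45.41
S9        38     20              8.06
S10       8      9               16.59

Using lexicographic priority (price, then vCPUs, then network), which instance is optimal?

S9

First minimize price: best is 8.06, kept {S7, S9}.
Then maximize vCPUs: best is 38, kept {S7, S9}.
Then maximize network: best is 20, kept {S9}.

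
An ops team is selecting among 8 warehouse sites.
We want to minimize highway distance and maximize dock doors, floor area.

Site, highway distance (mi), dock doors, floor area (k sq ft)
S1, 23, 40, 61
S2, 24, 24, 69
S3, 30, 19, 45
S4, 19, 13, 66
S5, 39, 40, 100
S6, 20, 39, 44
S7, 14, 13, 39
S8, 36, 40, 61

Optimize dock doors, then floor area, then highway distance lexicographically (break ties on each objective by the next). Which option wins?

S5

First maximize dock doors: best is 40, kept {S1, S5, S8}.
Then maximize floor area: best is 100, kept {S5}.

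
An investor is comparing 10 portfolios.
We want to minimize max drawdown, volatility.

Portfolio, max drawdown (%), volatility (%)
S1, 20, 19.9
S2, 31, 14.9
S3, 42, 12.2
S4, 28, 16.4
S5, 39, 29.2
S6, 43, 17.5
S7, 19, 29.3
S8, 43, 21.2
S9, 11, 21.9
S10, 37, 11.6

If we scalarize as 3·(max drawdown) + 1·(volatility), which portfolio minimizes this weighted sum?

S9

S1: 3·20 + 1·19.9 = 79.9
S2: 3·31 + 1·14.9 = 107.9
S3: 3·42 + 1·12.2 = 138.2
S4: 3·28 + 1·16.4 = 100.4
S5: 3·39 + 1·29.2 = 146.2
S6: 3·43 + 1·17.5 = 146.5
S7: 3·19 + 1·29.3 = 86.3
S8: 3·43 + 1·21.2 = 150.2
S9: 3·11 + 1·21.9 = 54.9
S10: 3·37 + 1·11.6 = 122.6
Lowest: S9 at 54.9.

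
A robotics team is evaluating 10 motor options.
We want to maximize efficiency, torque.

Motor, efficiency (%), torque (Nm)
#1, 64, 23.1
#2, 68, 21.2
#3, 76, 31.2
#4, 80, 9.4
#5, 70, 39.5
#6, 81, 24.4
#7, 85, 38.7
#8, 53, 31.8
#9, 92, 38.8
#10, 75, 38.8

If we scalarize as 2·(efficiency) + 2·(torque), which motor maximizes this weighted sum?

#1: 2·64 + 2·23.1 = 174.2
#2: 2·68 + 2·21.2 = 178.4
#3: 2·76 + 2·31.2 = 214.4
#4: 2·80 + 2·9.4 = 178.8
#5: 2·70 + 2·39.5 = 219.0
#6: 2·81 + 2·24.4 = 210.8
#7: 2·85 + 2·38.7 = 247.4
#8: 2·53 + 2·31.8 = 169.6
#9: 2·92 + 2·38.8 = 261.6
#10: 2·75 + 2·38.8 = 227.6
Highest: #9 at 261.6.

#9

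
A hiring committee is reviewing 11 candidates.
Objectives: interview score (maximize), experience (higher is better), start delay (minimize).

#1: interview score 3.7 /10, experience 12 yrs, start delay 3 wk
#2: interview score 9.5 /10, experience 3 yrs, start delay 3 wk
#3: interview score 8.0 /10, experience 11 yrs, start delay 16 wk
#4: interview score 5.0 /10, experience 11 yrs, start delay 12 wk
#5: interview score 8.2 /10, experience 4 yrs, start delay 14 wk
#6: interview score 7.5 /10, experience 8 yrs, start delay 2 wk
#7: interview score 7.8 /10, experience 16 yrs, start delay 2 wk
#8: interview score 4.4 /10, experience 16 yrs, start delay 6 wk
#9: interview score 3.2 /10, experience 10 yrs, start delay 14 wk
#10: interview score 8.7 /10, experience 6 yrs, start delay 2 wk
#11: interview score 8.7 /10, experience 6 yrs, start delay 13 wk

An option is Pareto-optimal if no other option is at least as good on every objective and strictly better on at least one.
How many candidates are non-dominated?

4

#1: dominated by #7 (interview score 7.8≥3.7, experience 16≥12, start delay 2≤3).
#2: not dominated (best interview score).
#3: not dominated.
#4: dominated by #7 (interview score 7.8≥5.0, experience 16≥11, start delay 2≤12).
#5: dominated by #10 (interview score 8.7≥8.2, experience 6≥4, start delay 2≤14).
#6: dominated by #7 (interview score 7.8≥7.5, experience 16≥8, start delay 2≤2).
#7: not dominated.
#8: dominated by #7 (interview score 7.8≥4.4, experience 16≥16, start delay 2≤6).
#9: dominated by #1 (interview score 3.7≥3.2, experience 12≥10, start delay 3≤14).
#10: not dominated.
#11: dominated by #10 (interview score 8.7≥8.7, experience 6≥6, start delay 2≤13).
Pareto-optimal: #2, #3, #7, #10 → 4.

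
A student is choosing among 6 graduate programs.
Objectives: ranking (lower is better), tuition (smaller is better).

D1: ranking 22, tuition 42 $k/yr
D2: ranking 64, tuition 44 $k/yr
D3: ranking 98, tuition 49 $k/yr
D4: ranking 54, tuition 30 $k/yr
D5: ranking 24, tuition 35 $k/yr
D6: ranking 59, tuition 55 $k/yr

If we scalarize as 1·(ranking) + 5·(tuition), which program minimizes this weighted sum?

D1: 1·22 + 5·42 = 232
D2: 1·64 + 5·44 = 284
D3: 1·98 + 5·49 = 343
D4: 1·54 + 5·30 = 204
D5: 1·24 + 5·35 = 199
D6: 1·59 + 5·55 = 334
Lowest: D5 at 199.

D5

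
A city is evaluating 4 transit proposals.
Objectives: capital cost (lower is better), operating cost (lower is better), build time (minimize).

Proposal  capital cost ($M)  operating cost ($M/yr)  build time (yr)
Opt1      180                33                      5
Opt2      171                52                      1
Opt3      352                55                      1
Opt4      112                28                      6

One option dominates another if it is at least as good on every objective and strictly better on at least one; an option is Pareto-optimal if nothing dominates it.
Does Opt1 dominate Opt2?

No

Opt1 vs Opt2: Opt1 is worse on capital cost (180 vs 171), so it does not dominate Opt2.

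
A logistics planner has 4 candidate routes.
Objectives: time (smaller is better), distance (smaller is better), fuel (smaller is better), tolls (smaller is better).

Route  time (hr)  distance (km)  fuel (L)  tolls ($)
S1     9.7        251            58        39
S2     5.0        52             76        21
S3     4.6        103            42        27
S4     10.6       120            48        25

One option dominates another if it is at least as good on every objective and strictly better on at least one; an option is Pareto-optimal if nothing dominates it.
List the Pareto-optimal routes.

S1: dominated by S3 (time 4.6≤9.7, distance 103≤251, fuel 42≤58, tolls 27≤39).
S2: not dominated (best distance).
S3: not dominated (best time).
S4: not dominated.

S2, S3, S4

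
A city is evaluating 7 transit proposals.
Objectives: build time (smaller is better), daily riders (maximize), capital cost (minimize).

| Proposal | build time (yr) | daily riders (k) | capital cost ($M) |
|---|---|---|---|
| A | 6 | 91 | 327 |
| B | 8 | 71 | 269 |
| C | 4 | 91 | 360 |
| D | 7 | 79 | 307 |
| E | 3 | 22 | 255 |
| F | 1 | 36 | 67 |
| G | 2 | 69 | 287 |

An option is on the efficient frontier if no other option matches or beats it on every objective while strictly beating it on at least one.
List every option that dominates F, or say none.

A: worse on build time (6 vs 1).
B: worse on build time (8 vs 1).
C: worse on build time (4 vs 1).
D: worse on build time (7 vs 1).
E: worse on build time (3 vs 1).
G: worse on build time (2 vs 1).
No option dominates F.

none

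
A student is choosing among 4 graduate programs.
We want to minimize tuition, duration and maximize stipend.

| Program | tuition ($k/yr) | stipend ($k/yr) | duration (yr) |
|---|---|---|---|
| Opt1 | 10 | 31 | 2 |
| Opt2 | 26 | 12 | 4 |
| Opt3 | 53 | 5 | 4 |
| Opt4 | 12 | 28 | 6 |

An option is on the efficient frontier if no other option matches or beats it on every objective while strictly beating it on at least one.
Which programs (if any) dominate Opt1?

Opt2: worse on tuition (26 vs 10).
Opt3: worse on tuition (53 vs 10).
Opt4: worse on tuition (12 vs 10).
No option dominates Opt1.

none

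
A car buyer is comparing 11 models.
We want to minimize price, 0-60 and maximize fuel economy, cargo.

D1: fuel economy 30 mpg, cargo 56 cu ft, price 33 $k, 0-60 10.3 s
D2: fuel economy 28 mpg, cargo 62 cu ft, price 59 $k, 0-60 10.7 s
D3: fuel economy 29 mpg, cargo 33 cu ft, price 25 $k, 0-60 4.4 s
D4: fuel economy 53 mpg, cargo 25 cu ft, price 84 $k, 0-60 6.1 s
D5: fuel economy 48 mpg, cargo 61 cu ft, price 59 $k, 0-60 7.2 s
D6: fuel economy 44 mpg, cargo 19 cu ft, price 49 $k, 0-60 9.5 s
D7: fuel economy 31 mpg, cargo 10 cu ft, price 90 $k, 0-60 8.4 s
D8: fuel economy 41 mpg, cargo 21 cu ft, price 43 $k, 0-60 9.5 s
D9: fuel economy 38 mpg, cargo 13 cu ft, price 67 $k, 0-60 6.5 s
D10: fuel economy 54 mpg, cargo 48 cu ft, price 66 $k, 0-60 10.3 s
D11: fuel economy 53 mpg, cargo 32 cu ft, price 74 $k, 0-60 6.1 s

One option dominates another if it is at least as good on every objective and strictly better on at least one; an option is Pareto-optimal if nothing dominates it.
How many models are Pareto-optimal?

D1: not dominated.
D2: not dominated (best cargo).
D3: not dominated (best price).
D4: dominated by D11 (fuel economy 53≥53, cargo 32≥25, price 74≤84, 0-60 6.1≤6.1).
D5: not dominated.
D6: not dominated.
D7: dominated by D4 (fuel economy 53≥31, cargo 25≥10, price 84≤90, 0-60 6.1≤8.4).
D8: not dominated.
D9: not dominated.
D10: not dominated (best fuel economy).
D11: not dominated.
Pareto-optimal: D1, D2, D3, D5, D6, D8, D9, D10, D11 → 9.

9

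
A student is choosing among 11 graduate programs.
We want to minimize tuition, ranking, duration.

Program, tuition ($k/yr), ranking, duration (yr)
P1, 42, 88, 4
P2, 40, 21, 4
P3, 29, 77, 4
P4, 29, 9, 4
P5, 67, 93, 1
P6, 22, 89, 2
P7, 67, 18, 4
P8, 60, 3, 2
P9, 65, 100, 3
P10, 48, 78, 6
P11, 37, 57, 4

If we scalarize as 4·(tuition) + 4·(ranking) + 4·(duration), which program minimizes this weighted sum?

P1: 4·42 + 4·88 + 4·4 = 536
P2: 4·40 + 4·21 + 4·4 = 260
P3: 4·29 + 4·77 + 4·4 = 440
P4: 4·29 + 4·9 + 4·4 = 168
P5: 4·67 + 4·93 + 4·1 = 644
P6: 4·22 + 4·89 + 4·2 = 452
P7: 4·67 + 4·18 + 4·4 = 356
P8: 4·60 + 4·3 + 4·2 = 260
P9: 4·65 + 4·100 + 4·3 = 672
P10: 4·48 + 4·78 + 4·6 = 528
P11: 4·37 + 4·57 + 4·4 = 392
Lowest: P4 at 168.

P4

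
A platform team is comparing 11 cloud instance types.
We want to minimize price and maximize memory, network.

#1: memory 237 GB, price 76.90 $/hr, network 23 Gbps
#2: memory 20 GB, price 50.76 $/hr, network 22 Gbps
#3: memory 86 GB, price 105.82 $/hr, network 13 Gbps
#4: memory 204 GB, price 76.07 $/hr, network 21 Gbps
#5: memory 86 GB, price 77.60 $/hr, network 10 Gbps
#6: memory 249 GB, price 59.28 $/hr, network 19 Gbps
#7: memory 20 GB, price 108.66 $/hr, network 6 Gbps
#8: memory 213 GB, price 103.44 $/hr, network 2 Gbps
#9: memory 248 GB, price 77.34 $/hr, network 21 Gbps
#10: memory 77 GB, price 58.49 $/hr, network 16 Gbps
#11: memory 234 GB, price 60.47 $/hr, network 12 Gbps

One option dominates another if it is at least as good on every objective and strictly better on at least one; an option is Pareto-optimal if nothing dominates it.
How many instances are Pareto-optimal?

6

#1: not dominated (best network).
#2: not dominated (best price).
#3: dominated by #1 (memory 237≥86, price 76.90≤105.82, network 23≥13).
#4: not dominated.
#5: dominated by #1 (memory 237≥86, price 76.90≤77.60, network 23≥10).
#6: not dominated (best memory).
#7: dominated by #1 (memory 237≥20, price 76.90≤108.66, network 23≥6).
#8: dominated by #1 (memory 237≥213, price 76.90≤103.44, network 23≥2).
#9: not dominated.
#10: not dominated.
#11: dominated by #6 (memory 249≥234, price 59.28≤60.47, network 19≥12).
Pareto-optimal: #1, #2, #4, #6, #9, #10 → 6.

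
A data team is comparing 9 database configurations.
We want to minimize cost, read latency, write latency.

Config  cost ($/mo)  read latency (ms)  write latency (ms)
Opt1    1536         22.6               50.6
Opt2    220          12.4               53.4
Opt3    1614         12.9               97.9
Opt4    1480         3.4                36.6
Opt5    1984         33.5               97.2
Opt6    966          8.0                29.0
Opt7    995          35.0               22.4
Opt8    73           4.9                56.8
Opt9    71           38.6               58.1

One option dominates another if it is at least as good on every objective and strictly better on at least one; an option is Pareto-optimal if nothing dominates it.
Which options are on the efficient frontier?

Opt2, Opt4, Opt6, Opt7, Opt8, Opt9

Opt1: dominated by Opt4 (cost 1480≤1536, read latency 3.4≤22.6, write latency 36.6≤50.6).
Opt2: not dominated.
Opt3: dominated by Opt2 (cost 220≤1614, read latency 12.4≤12.9, write latency 53.4≤97.9).
Opt4: not dominated (best read latency).
Opt5: dominated by Opt1 (cost 1536≤1984, read latency 22.6≤33.5, write latency 50.6≤97.2).
Opt6: not dominated.
Opt7: not dominated (best write latency).
Opt8: not dominated.
Opt9: not dominated (best cost).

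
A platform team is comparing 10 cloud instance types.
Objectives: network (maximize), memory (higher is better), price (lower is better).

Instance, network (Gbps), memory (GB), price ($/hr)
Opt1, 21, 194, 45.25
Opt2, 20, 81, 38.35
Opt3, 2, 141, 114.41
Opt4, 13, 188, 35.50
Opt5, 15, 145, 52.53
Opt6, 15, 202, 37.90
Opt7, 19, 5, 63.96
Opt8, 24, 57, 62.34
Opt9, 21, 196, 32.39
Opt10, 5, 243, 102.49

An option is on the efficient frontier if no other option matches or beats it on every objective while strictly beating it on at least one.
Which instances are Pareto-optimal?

Opt1: dominated by Opt9 (network 21≥21, memory 196≥194, price 32.39≤45.25).
Opt2: dominated by Opt9 (network 21≥20, memory 196≥81, price 32.39≤38.35).
Opt3: dominated by Opt1 (network 21≥2, memory 194≥141, price 45.25≤114.41).
Opt4: dominated by Opt9 (network 21≥13, memory 196≥188, price 32.39≤35.50).
Opt5: dominated by Opt1 (network 21≥15, memory 194≥145, price 45.25≤52.53).
Opt6: not dominated.
Opt7: dominated by Opt1 (network 21≥19, memory 194≥5, price 45.25≤63.96).
Opt8: not dominated (best network).
Opt9: not dominated (best price).
Opt10: not dominated (best memory).

Opt6, Opt8, Opt9, Opt10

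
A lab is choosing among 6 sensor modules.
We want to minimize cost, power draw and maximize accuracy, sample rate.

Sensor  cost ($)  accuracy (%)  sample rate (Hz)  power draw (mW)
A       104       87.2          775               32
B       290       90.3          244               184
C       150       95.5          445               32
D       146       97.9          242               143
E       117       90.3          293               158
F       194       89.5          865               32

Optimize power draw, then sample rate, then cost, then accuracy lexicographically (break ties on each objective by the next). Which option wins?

First minimize power draw: best is 32, kept {A, C, F}.
Then maximize sample rate: best is 865, kept {F}.

F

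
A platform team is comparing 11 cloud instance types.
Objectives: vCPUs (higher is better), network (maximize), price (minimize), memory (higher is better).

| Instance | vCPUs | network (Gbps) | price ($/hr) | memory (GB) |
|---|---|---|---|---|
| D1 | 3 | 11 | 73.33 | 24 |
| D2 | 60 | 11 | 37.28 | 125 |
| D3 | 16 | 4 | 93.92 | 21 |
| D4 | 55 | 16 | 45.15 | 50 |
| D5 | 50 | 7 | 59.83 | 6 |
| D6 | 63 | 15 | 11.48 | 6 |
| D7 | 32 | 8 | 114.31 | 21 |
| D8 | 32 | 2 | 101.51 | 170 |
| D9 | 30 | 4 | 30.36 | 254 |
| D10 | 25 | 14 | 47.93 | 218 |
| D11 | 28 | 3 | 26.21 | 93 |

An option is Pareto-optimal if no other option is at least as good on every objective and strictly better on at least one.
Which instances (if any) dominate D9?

none

D1: worse on vCPUs (3 vs 30).
D2: worse on price (37.28 vs 30.36).
D3: worse on vCPUs (16 vs 30).
D4: worse on price (45.15 vs 30.36).
D5: worse on price (59.83 vs 30.36).
D6: worse on memory (6 vs 254).
D7: worse on price (114.31 vs 30.36).
D8: worse on network (2 vs 4).
D10: worse on vCPUs (25 vs 30).
D11: worse on vCPUs (28 vs 30).
No option dominates D9.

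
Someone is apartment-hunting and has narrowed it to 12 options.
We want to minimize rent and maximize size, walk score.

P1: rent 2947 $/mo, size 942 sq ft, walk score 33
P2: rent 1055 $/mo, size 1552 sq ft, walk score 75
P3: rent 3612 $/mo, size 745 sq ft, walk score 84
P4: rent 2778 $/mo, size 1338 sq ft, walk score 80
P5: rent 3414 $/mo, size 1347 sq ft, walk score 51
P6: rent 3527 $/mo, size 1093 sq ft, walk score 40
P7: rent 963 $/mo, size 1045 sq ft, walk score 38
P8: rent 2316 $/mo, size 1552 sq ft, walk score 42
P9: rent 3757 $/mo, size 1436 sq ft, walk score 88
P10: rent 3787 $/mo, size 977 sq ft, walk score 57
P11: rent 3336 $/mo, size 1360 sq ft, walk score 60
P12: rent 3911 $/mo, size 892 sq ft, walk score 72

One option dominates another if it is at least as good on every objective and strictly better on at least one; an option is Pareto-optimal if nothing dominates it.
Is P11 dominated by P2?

P2 vs P11: rent 1055≤3336, size 1552≥1360, walk score 75≥60 — P2 is at least as good on every objective with at least one strict improvement.

Yes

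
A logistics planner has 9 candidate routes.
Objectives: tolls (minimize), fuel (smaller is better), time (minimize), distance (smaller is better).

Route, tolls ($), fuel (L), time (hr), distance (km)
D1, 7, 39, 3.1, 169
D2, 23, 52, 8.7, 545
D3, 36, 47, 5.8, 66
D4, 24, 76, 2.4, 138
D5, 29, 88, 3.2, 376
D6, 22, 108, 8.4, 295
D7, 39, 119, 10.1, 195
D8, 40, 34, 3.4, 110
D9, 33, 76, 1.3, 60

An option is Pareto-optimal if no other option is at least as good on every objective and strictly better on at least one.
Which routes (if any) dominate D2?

D1

D1: tolls 7≤23, fuel 39≤52, time 3.1≤8.7, distance 169≤545 — dominates D2.
Others (D3, D4, D5, D6, D7, D8, D9) are each worse than D2 on at least one objective.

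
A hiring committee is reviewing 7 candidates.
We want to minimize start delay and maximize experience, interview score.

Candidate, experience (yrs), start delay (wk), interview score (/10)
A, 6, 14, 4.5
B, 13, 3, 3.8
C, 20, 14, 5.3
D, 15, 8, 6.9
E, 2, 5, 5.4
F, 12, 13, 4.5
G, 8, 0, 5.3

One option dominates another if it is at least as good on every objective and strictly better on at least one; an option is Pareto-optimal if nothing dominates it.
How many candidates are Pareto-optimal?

A: dominated by C (experience 20≥6, start delay 14≤14, interview score 5.3≥4.5).
B: not dominated.
C: not dominated (best experience).
D: not dominated (best interview score).
E: not dominated.
F: dominated by D (experience 15≥12, start delay 8≤13, interview score 6.9≥4.5).
G: not dominated (best start delay).
Pareto-optimal: B, C, D, E, G → 5.

5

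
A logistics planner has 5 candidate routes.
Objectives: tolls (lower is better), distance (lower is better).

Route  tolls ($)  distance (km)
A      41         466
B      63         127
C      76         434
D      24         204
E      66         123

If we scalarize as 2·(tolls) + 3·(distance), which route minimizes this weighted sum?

E

A: 2·41 + 3·466 = 1480
B: 2·63 + 3·127 = 507
C: 2·76 + 3·434 = 1454
D: 2·24 + 3·204 = 660
E: 2·66 + 3·123 = 501
Lowest: E at 501.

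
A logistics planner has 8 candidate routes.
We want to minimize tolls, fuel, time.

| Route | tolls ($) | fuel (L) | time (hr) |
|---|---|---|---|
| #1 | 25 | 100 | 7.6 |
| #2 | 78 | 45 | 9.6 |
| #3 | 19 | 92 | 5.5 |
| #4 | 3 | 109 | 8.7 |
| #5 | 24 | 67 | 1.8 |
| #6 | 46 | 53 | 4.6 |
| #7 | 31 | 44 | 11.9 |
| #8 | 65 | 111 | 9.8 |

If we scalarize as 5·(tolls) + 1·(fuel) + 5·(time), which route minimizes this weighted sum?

#4

#1: 5·25 + 1·100 + 5·7.6 = 263.0
#2: 5·78 + 1·45 + 5·9.6 = 483.0
#3: 5·19 + 1·92 + 5·5.5 = 214.5
#4: 5·3 + 1·109 + 5·8.7 = 167.5
#5: 5·24 + 1·67 + 5·1.8 = 196.0
#6: 5·46 + 1·53 + 5·4.6 = 306.0
#7: 5·31 + 1·44 + 5·11.9 = 258.5
#8: 5·65 + 1·111 + 5·9.8 = 485.0
Lowest: #4 at 167.5.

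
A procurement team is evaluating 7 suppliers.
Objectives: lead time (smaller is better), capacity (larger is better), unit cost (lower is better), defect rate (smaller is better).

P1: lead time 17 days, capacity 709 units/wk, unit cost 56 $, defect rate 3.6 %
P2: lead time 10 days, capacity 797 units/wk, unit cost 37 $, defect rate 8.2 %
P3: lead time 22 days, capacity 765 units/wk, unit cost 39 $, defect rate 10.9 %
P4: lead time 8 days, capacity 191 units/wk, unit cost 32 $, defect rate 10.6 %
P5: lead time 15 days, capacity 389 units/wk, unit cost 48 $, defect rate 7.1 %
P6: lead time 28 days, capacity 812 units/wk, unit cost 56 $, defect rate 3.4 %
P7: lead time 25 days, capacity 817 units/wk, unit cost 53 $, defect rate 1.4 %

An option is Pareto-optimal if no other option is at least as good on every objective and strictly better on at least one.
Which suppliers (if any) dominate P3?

P2: lead time 10≤22, capacity 797≥765, unit cost 37≤39, defect rate 8.2≤10.9 — dominates P3.
Others (P1, P4, P5, P6, P7) are each worse than P3 on at least one objective.

P2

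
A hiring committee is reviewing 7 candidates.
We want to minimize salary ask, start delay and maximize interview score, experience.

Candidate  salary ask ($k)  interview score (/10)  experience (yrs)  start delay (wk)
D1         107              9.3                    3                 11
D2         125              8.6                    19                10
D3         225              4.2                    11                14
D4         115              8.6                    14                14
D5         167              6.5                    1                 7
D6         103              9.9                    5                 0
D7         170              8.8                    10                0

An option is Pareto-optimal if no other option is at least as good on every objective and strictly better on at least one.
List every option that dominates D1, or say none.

D6: salary ask 103≤107, interview score 9.9≥9.3, experience 5≥3, start delay 0≤11 — dominates D1.
Others (D2, D3, D4, D5, D7) are each worse than D1 on at least one objective.

D6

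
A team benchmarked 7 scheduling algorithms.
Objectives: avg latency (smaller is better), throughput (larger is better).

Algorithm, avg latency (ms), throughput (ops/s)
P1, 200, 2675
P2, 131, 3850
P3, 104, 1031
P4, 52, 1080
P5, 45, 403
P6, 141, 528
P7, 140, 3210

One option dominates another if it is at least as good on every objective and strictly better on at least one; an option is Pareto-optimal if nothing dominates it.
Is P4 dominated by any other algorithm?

P1: worse on avg latency (200 vs 52).
P2: worse on avg latency (131 vs 52).
P3: worse on avg latency (104 vs 52).
P5: worse on throughput (403 vs 1080).
P6: worse on avg latency (141 vs 52).
P7: worse on avg latency (140 vs 52).
No option is at least as good as P4 on every objective and strictly better on one.

No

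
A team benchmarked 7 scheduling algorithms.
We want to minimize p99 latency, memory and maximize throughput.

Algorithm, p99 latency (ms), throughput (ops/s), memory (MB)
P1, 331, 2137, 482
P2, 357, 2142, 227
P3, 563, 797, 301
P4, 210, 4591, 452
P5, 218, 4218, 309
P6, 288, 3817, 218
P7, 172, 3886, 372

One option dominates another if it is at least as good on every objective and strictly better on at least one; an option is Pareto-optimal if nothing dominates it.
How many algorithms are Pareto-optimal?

4

P1: dominated by P4 (p99 latency 210≤331, throughput 4591≥2137, memory 452≤482).
P2: dominated by P6 (p99 latency 288≤357, throughput 3817≥2142, memory 218≤227).
P3: dominated by P2 (p99 latency 357≤563, throughput 2142≥797, memory 227≤301).
P4: not dominated (best throughput).
P5: not dominated.
P6: not dominated (best memory).
P7: not dominated (best p99 latency).
Pareto-optimal: P4, P5, P6, P7 → 4.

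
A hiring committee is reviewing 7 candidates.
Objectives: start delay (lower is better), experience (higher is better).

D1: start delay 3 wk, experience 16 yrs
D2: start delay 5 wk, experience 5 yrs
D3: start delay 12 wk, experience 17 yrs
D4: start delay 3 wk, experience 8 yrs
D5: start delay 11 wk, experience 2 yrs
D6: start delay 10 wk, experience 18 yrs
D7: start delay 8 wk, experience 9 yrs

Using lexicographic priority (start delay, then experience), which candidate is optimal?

D1

First minimize start delay: best is 3, kept {D1, D4}.
Then maximize experience: best is 16, kept {D1}.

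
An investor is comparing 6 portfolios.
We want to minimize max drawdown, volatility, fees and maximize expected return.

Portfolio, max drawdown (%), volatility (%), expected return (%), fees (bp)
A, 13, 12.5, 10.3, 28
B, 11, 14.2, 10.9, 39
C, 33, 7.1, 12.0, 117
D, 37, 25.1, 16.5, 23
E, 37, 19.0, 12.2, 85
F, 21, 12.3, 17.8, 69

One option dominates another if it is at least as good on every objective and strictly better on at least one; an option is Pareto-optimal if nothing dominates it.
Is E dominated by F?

F vs E: max drawdown 21≤37, volatility 12.3≤19.0, expected return 17.8≥12.2, fees 69≤85 — F is at least as good on every objective with at least one strict improvement.

Yes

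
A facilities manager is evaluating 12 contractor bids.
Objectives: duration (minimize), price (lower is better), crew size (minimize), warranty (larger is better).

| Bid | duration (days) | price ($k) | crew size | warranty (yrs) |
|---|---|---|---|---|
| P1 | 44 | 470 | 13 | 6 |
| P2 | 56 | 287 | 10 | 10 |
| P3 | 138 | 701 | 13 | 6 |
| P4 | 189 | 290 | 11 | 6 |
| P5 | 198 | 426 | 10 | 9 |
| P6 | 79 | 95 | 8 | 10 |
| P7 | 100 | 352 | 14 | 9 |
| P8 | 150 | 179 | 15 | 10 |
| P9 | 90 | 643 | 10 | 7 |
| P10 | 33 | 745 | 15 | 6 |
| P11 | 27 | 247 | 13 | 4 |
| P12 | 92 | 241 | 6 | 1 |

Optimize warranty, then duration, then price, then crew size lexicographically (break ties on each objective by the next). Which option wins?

First maximize warranty: best is 10, kept {P2, P6, P8}.
Then minimize duration: best is 56, kept {P2}.

P2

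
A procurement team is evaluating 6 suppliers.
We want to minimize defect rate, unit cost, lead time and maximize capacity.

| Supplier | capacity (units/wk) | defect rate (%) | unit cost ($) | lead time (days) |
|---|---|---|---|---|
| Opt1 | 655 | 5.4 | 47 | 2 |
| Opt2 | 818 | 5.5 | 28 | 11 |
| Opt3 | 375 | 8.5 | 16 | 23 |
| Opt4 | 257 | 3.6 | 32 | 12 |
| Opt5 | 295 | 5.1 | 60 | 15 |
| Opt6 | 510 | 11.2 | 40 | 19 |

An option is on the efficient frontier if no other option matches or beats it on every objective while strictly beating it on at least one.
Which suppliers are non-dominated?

Opt1: not dominated (best lead time).
Opt2: not dominated (best capacity).
Opt3: not dominated (best unit cost).
Opt4: not dominated (best defect rate).
Opt5: not dominated.
Opt6: dominated by Opt2 (capacity 818≥510, defect rate 5.5≤11.2, unit cost 28≤40, lead time 11≤19).

Opt1, Opt2, Opt3, Opt4, Opt5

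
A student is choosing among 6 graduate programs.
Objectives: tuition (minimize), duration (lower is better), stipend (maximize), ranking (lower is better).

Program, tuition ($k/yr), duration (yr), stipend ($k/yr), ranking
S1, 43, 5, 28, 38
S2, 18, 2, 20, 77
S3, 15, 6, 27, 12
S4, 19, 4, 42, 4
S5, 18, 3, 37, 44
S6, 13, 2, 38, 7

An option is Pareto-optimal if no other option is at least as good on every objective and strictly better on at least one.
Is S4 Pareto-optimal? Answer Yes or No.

S1: worse on tuition (43 vs 19).
S2: worse on stipend (20 vs 42).
S3: worse on duration (6 vs 4).
S5: worse on stipend (37 vs 42).
S6: worse on stipend (38 vs 42).
No option is at least as good as S4 on every objective and strictly better on one.

Yes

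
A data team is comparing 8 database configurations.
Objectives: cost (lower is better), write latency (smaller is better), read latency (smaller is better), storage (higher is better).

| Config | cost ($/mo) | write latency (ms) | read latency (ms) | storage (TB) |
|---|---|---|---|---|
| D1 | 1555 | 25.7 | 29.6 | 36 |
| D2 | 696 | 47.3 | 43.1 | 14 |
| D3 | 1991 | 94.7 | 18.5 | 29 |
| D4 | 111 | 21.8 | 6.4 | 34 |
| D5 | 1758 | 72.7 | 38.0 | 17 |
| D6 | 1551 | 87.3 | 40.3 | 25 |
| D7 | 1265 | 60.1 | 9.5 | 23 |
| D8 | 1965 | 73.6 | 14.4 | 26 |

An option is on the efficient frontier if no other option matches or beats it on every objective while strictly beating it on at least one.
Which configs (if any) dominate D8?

D4

D4: cost 111≤1965, write latency 21.8≤73.6, read latency 6.4≤14.4, storage 34≥26 — dominates D8.
Others (D1, D2, D3, D5, D6, D7) are each worse than D8 on at least one objective.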